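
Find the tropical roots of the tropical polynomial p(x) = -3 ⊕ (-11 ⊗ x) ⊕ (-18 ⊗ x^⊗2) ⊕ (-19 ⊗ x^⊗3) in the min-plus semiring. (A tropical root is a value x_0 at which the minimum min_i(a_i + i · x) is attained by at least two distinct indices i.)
Roots: {1, 7, 8}

Each tropical root is a break point of the lower envelope of the lines y = a_i + i · x (there are 4 lines, with slopes 0, 1, ..., 3). Only the lines that attain the minimum somewhere contribute to roots; other lines are dominated. Here the surviving (envelope) indices are i = 3, i = 2, i = 1, i = 0.
Intersections between consecutive envelope lines give the roots: for adjacent envelope indices i < j the intersection is x = (a_i − a_j) / (j − i). Reading off the sorted break points: {1, 7, 8}.
Verification: at each break x_0, at least two indices attain the minimum of min_i(a_i + i · x_0).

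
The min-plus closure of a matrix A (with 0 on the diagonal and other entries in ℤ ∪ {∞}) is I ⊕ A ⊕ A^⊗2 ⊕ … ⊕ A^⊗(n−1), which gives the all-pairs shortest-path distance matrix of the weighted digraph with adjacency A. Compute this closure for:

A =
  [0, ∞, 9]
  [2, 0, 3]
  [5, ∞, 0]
Closure =
  [0, ∞, 9]
  [2, 0, 3]
  [5, ∞, 0]

This is the Floyd-Warshall all-pairs shortest-path computation. For each intermediate vertex k = 0, 1, …, 2, update dist[i][j] ← min(dist[i][j], dist[i][k] + dist[k][j]). The final matrix gives, for each (i, j), the minimum total weight of any directed path from i to j (possibly empty when i = j).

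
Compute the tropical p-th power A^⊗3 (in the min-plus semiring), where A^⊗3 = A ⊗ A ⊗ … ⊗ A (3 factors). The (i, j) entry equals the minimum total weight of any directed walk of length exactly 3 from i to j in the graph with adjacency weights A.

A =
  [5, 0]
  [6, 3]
A^⊗3 =
  [9, 6]
  [12, 9]

Each entry (A^⊗3)_ij equals the minimum over all length-3 walks i = v_0 → v_1 → … → v_3 = j of Σ_t A[v_t][v_{t+1}]. For example, for (i, j) = (0, 1) we minimise over 4 possible intermediate vertex sequences; the minimum is 6, attained along the walk 0 → 1 → 0 → 1.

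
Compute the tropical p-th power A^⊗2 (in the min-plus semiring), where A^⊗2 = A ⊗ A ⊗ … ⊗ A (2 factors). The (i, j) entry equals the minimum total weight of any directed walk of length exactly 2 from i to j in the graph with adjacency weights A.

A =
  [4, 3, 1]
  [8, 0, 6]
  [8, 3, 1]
A^⊗2 =
  [8, 3, 2]
  [8, 0, 6]
  [9, 3, 2]

Each entry (A^⊗2)_ij equals the minimum over all length-2 walks i = v_0 → v_1 → … → v_2 = j of Σ_t A[v_t][v_{t+1}]. For example, for (i, j) = (0, 2) we minimise over 3 possible intermediate vertex sequences; the minimum is 2, attained along the walk 0 → 2 → 2.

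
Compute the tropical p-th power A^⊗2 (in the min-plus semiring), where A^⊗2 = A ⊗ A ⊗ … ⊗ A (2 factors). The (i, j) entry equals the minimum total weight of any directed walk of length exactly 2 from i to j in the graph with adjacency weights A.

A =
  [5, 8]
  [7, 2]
A^⊗2 =
  [10, 10]
  [9, 4]

Each entry (A^⊗2)_ij equals the minimum over all length-2 walks i = v_0 → v_1 → … → v_2 = j of Σ_t A[v_t][v_{t+1}]. For example, for (i, j) = (0, 1) we minimise over 2 possible intermediate vertex sequences; the minimum is 10, attained along the walk 0 → 1 → 1.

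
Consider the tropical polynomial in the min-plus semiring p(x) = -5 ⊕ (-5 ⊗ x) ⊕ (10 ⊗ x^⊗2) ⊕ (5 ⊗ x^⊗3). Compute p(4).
p(4) = -5

A tropical monomial a ⊗ x^⊗i evaluates to a + i · x. Evaluating each term at x = 4:
  Term 0 contributes -5 + 0 · 4 = -5
  Term 1 contributes -5 + 1 · 4 = -1
  Term 2 contributes 10 + 2 · 4 = 18
  Term 3 contributes 5 + 3 · 4 = 17
p(4) = ⊕ of these = min[-5, -1, 18, 17] = -5.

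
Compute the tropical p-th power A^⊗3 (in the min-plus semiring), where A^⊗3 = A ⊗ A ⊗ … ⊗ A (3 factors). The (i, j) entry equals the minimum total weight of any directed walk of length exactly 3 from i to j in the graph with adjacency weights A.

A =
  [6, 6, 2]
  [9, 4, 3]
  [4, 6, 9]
A^⊗3 =
  [12, 12, 8]
  [11, 12, 9]
  [10, 12, 12]

Each entry (A^⊗3)_ij equals the minimum over all length-3 walks i = v_0 → v_1 → … → v_3 = j of Σ_t A[v_t][v_{t+1}]. For example, for (i, j) = (0, 2) we minimise over 9 possible intermediate vertex sequences; the minimum is 8, attained along the walk 0 → 2 → 0 → 2.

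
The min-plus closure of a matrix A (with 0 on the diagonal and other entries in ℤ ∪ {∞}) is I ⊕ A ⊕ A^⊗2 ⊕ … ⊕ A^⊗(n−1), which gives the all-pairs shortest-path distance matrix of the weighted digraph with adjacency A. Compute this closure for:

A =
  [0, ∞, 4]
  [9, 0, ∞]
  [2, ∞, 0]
Closure =
  [0, ∞, 4]
  [9, 0, 13]
  [2, ∞, 0]

This is the Floyd-Warshall all-pairs shortest-path computation. For each intermediate vertex k = 0, 1, …, 2, update dist[i][j] ← min(dist[i][j], dist[i][k] + dist[k][j]). The final matrix gives, for each (i, j), the minimum total weight of any directed path from i to j (possibly empty when i = j).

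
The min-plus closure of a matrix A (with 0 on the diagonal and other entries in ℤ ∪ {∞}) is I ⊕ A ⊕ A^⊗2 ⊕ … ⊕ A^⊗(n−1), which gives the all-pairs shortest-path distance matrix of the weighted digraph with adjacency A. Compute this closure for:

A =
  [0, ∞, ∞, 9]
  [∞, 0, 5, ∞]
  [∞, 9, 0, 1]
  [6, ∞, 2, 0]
Closure =
  [0, 20, 11, 9]
  [12, 0, 5, 6]
  [7, 9, 0, 1]
  [6, 11, 2, 0]

This is the Floyd-Warshall all-pairs shortest-path computation. For each intermediate vertex k = 0, 1, …, 3, update dist[i][j] ← min(dist[i][j], dist[i][k] + dist[k][j]). The final matrix gives, for each (i, j), the minimum total weight of any directed path from i to j (possibly empty when i = j).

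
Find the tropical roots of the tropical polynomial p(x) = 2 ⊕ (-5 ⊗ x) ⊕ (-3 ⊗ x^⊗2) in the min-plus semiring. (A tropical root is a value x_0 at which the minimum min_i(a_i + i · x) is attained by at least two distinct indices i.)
Roots: {-2, 7}

Each tropical root is a break point of the lower envelope of the lines y = a_i + i · x (there are 3 lines, with slopes 0, 1, ..., 2). Only the lines that attain the minimum somewhere contribute to roots; other lines are dominated. Here the surviving (envelope) indices are i = 2, i = 1, i = 0.
Intersections between consecutive envelope lines give the roots: for adjacent envelope indices i < j the intersection is x = (a_i − a_j) / (j − i). Reading off the sorted break points: {-2, 7}.
Verification: at each break x_0, at least two indices attain the minimum of min_i(a_i + i · x_0).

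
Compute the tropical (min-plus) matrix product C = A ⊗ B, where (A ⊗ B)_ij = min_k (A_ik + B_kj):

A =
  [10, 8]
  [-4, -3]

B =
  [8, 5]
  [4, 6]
A ⊗ B =
  [12, 14]
  [1, 1]

Apply the min-plus product entry-by-entry:
  C[0][0] = min over k of (A[0][0] + B[0][0] = 10 + 8 = 18, A[0][1] + B[1][0] = 8 + 4 = 12) = 12 (attained at k = 1)
  C[0][1] = min over k of (A[0][0] + B[0][1] = 10 + 5 = 15, A[0][1] + B[1][1] = 8 + 6 = 14) = 14 (attained at k = 1)
  C[1][0] = min over k of (A[1][0] + B[0][0] = -4 + 8 = 4, A[1][1] + B[1][0] = -3 + 4 = 1) = 1 (attained at k = 1)
  C[1][1] = min over k of (A[1][0] + B[0][1] = -4 + 5 = 1, A[1][1] + B[1][1] = -3 + 6 = 3) = 1 (attained at k = 0)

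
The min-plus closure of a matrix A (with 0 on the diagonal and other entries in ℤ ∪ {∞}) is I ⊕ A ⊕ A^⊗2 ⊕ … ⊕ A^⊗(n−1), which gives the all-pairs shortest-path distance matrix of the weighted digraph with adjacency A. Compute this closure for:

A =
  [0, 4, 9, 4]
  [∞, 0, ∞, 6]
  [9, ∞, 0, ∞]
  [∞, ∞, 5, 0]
Closure =
  [0, 4, 9, 4]
  [20, 0, 11, 6]
  [9, 13, 0, 13]
  [14, 18, 5, 0]

This is the Floyd-Warshall all-pairs shortest-path computation. For each intermediate vertex k = 0, 1, …, 3, update dist[i][j] ← min(dist[i][j], dist[i][k] + dist[k][j]). The final matrix gives, for each (i, j), the minimum total weight of any directed path from i to j (possibly empty when i = j).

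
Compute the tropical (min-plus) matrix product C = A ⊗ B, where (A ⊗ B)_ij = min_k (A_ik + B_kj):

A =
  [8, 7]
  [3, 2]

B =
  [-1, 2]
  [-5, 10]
A ⊗ B =
  [2, 10]
  [-3, 5]

Apply the min-plus product entry-by-entry:
  C[0][0] = min over k of (A[0][0] + B[0][0] = 8 + -1 = 7, A[0][1] + B[1][0] = 7 + -5 = 2) = 2 (attained at k = 1)
  C[0][1] = min over k of (A[0][0] + B[0][1] = 8 + 2 = 10, A[0][1] + B[1][1] = 7 + 10 = 17) = 10 (attained at k = 0)
  C[1][0] = min over k of (A[1][0] + B[0][0] = 3 + -1 = 2, A[1][1] + B[1][0] = 2 + -5 = -3) = -3 (attained at k = 1)
  C[1][1] = min over k of (A[1][0] + B[0][1] = 3 + 2 = 5, A[1][1] + B[1][1] = 2 + 10 = 12) = 5 (attained at k = 0)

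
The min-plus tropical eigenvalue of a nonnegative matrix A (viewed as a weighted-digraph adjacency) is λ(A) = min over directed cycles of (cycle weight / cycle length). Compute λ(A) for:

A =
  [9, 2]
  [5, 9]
λ(A) = 7/2

Enumerate directed cycles and compute their means (weight / length). Sample:
  cycle 0 → 0: weight = 9, length = 1, mean = 9/1 ≈ 9.000
  cycle 1 → 1: weight = 9, length = 1, mean = 9/1 ≈ 9.000
  cycle 0 → 1 → 0: weight = 7, length = 2, mean = 7/2 ≈ 3.500
  cycle 1 → 0 → 1: weight = 7, length = 2, mean = 7/2 ≈ 3.500
Minimum mean = 3.500, attained e.g. along the cycle 0 → 1 → 0 with weight 7 and length 2. So λ(A) = 7/2 = 7/2.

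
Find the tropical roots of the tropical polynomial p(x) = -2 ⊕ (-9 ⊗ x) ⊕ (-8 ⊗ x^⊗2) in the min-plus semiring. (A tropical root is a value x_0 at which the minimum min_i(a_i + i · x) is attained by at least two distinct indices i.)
Roots: {-1, 7}

Each tropical root is a break point of the lower envelope of the lines y = a_i + i · x (there are 3 lines, with slopes 0, 1, ..., 2). Only the lines that attain the minimum somewhere contribute to roots; other lines are dominated. Here the surviving (envelope) indices are i = 2, i = 1, i = 0.
Intersections between consecutive envelope lines give the roots: for adjacent envelope indices i < j the intersection is x = (a_i − a_j) / (j − i). Reading off the sorted break points: {-1, 7}.
Verification: at each break x_0, at least two indices attain the minimum of min_i(a_i + i · x_0).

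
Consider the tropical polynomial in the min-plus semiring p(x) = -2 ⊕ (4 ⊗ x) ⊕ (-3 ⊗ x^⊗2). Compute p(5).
p(5) = -2

A tropical monomial a ⊗ x^⊗i evaluates to a + i · x. Evaluating each term at x = 5:
  Term 0 contributes -2 + 0 · 5 = -2
  Term 1 contributes 4 + 1 · 5 = 9
  Term 2 contributes -3 + 2 · 5 = 7
p(5) = ⊕ of these = min[-2, 9, 7] = -2.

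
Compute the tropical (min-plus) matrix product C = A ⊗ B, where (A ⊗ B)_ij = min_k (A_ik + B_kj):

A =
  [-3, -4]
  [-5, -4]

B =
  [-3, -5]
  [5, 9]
A ⊗ B =
  [-6, -8]
  [-8, -10]

Apply the min-plus product entry-by-entry:
  C[0][0] = min over k of (A[0][0] + B[0][0] = -3 + -3 = -6, A[0][1] + B[1][0] = -4 + 5 = 1) = -6 (attained at k = 0)
  C[0][1] = min over k of (A[0][0] + B[0][1] = -3 + -5 = -8, A[0][1] + B[1][1] = -4 + 9 = 5) = -8 (attained at k = 0)
  C[1][0] = min over k of (A[1][0] + B[0][0] = -5 + -3 = -8, A[1][1] + B[1][0] = -4 + 5 = 1) = -8 (attained at k = 0)
  C[1][1] = min over k of (A[1][0] + B[0][1] = -5 + -5 = -10, A[1][1] + B[1][1] = -4 + 9 = 5) = -10 (attained at k = 0)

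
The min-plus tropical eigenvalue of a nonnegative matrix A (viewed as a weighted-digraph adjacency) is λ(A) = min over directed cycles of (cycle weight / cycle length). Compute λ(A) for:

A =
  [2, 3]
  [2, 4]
λ(A) = 2

Enumerate directed cycles and compute their means (weight / length). Sample:
  cycle 0 → 0: weight = 2, length = 1, mean = 2/1 ≈ 2.000
  cycle 1 → 1: weight = 4, length = 1, mean = 4/1 ≈ 4.000
  cycle 0 → 1 → 0: weight = 5, length = 2, mean = 5/2 ≈ 2.500
  cycle 1 → 0 → 1: weight = 5, length = 2, mean = 5/2 ≈ 2.500
Minimum mean = 2.000, attained e.g. along the cycle 0 → 0 with weight 2 and length 1. So λ(A) = 2/1 = 2.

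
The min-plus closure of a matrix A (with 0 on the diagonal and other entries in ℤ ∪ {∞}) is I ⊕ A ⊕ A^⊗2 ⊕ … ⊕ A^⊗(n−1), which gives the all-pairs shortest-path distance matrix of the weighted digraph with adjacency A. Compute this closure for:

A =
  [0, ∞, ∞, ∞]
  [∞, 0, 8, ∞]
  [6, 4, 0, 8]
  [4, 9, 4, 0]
Closure =
  [0, ∞, ∞, ∞]
  [14, 0, 8, 16]
  [6, 4, 0, 8]
  [4, 8, 4, 0]

This is the Floyd-Warshall all-pairs shortest-path computation. For each intermediate vertex k = 0, 1, …, 3, update dist[i][j] ← min(dist[i][j], dist[i][k] + dist[k][j]). The final matrix gives, for each (i, j), the minimum total weight of any directed path from i to j (possibly empty when i = j).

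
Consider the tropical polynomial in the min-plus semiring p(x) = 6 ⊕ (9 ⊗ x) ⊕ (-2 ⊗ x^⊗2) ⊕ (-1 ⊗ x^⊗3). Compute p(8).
p(8) = 6

A tropical monomial a ⊗ x^⊗i evaluates to a + i · x. Evaluating each term at x = 8:
  Term 0 contributes 6 + 0 · 8 = 6
  Term 1 contributes 9 + 1 · 8 = 17
  Term 2 contributes -2 + 2 · 8 = 14
  Term 3 contributes -1 + 3 · 8 = 23
p(8) = ⊕ of these = min[6, 17, 14, 23] = 6.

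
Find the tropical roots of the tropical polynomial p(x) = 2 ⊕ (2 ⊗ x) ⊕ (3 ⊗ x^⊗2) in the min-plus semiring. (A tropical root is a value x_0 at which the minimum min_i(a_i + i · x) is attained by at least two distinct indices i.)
Roots: {-1, 0}

Each tropical root is a break point of the lower envelope of the lines y = a_i + i · x (there are 3 lines, with slopes 0, 1, ..., 2). Only the lines that attain the minimum somewhere contribute to roots; other lines are dominated. Here the surviving (envelope) indices are i = 2, i = 1, i = 0.
Intersections between consecutive envelope lines give the roots: for adjacent envelope indices i < j the intersection is x = (a_i − a_j) / (j − i). Reading off the sorted break points: {-1, 0}.
Verification: at each break x_0, at least two indices attain the minimum of min_i(a_i + i · x_0).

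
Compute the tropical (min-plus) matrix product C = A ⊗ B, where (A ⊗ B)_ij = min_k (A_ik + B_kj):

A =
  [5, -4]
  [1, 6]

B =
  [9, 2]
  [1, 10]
A ⊗ B =
  [-3, 6]
  [7, 3]

Apply the min-plus product entry-by-entry:
  C[0][0] = min over k of (A[0][0] + B[0][0] = 5 + 9 = 14, A[0][1] + B[1][0] = -4 + 1 = -3) = -3 (attained at k = 1)
  C[0][1] = min over k of (A[0][0] + B[0][1] = 5 + 2 = 7, A[0][1] + B[1][1] = -4 + 10 = 6) = 6 (attained at k = 1)
  C[1][0] = min over k of (A[1][0] + B[0][0] = 1 + 9 = 10, A[1][1] + B[1][0] = 6 + 1 = 7) = 7 (attained at k = 1)
  C[1][1] = min over k of (A[1][0] + B[0][1] = 1 + 2 = 3, A[1][1] + B[1][1] = 6 + 10 = 16) = 3 (attained at k = 0)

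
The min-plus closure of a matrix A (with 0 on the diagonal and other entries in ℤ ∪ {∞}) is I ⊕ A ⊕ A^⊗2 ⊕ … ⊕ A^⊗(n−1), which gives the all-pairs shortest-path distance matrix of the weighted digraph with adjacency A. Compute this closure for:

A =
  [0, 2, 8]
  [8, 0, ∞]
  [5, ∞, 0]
Closure =
  [0, 2, 8]
  [8, 0, 16]
  [5, 7, 0]

This is the Floyd-Warshall all-pairs shortest-path computation. For each intermediate vertex k = 0, 1, …, 2, update dist[i][j] ← min(dist[i][j], dist[i][k] + dist[k][j]). The final matrix gives, for each (i, j), the minimum total weight of any directed path from i to j (possibly empty when i = j).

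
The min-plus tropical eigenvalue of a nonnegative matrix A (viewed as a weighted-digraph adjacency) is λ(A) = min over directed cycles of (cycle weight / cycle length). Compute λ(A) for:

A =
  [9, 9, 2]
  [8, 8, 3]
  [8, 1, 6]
λ(A) = 2

Enumerate directed cycles and compute their means (weight / length). Sample:
  cycle 0 → 0: weight = 9, length = 1, mean = 9/1 ≈ 9.000
  cycle 1 → 1: weight = 8, length = 1, mean = 8/1 ≈ 8.000
  cycle 2 → 2: weight = 6, length = 1, mean = 6/1 ≈ 6.000
  cycle 0 → 1 → 0: weight = 17, length = 2, mean = 17/2 ≈ 8.500
  cycle 0 → 2 → 0: weight = 10, length = 2, mean = 10/2 ≈ 5.000
  cycle 1 → 0 → 1: weight = 17, length = 2, mean = 17/2 ≈ 8.500
Minimum mean = 2.000, attained e.g. along the cycle 1 → 2 → 1 with weight 4 and length 2. So λ(A) = 4/2 = 2.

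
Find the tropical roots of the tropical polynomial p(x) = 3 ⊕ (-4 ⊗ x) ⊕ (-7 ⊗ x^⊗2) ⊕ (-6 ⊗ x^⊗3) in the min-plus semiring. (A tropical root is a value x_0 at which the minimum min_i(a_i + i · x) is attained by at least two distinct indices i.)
Roots: {-1, 3, 7}

Each tropical root is a break point of the lower envelope of the lines y = a_i + i · x (there are 4 lines, with slopes 0, 1, ..., 3). Only the lines that attain the minimum somewhere contribute to roots; other lines are dominated. Here the surviving (envelope) indices are i = 3, i = 2, i = 1, i = 0.
Intersections between consecutive envelope lines give the roots: for adjacent envelope indices i < j the intersection is x = (a_i − a_j) / (j − i). Reading off the sorted break points: {-1, 3, 7}.
Verification: at each break x_0, at least two indices attain the minimum of min_i(a_i + i · x_0).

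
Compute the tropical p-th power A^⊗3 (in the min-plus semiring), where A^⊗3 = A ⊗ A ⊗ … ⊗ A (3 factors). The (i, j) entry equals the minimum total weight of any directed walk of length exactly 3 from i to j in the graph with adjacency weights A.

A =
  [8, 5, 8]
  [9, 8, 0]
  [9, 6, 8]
A^⊗3 =
  [14, 11, 13]
  [15, 14, 6]
  [15, 12, 14]

Each entry (A^⊗3)_ij equals the minimum over all length-3 walks i = v_0 → v_1 → … → v_3 = j of Σ_t A[v_t][v_{t+1}]. For example, for (i, j) = (0, 2) we minimise over 9 possible intermediate vertex sequences; the minimum is 13, attained along the walk 0 → 0 → 1 → 2.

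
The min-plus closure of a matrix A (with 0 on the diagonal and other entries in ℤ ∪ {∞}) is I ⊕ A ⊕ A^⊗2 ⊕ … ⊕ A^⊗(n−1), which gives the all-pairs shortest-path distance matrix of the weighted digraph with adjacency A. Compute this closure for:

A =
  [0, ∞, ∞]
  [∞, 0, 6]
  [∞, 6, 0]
Closure =
  [0, ∞, ∞]
  [∞, 0, 6]
  [∞, 6, 0]

This is the Floyd-Warshall all-pairs shortest-path computation. For each intermediate vertex k = 0, 1, …, 2, update dist[i][j] ← min(dist[i][j], dist[i][k] + dist[k][j]). The final matrix gives, for each (i, j), the minimum total weight of any directed path from i to j (possibly empty when i = j).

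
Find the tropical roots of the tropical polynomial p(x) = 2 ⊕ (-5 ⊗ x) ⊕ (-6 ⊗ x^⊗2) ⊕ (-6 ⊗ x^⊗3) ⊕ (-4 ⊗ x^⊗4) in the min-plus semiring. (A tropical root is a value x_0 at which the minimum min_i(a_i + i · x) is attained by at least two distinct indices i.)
Roots: {-2, 0, 1, 7}

Each tropical root is a break point of the lower envelope of the lines y = a_i + i · x (there are 5 lines, with slopes 0, 1, ..., 4). Only the lines that attain the minimum somewhere contribute to roots; other lines are dominated. Here the surviving (envelope) indices are i = 4, i = 3, i = 2, i = 1, i = 0.
Intersections between consecutive envelope lines give the roots: for adjacent envelope indices i < j the intersection is x = (a_i − a_j) / (j − i). Reading off the sorted break points: {-2, 0, 1, 7}.
Verification: at each break x_0, at least two indices attain the minimum of min_i(a_i + i · x_0).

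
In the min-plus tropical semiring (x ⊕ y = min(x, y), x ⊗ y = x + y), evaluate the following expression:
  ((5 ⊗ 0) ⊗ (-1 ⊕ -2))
((5 ⊗ 0) ⊗ (-1 ⊕ -2)) = 3

Expand innermost to outermost. Recall ⊕ takes the minimum of its arguments and ⊗ takes their sum. Working out the expression ((5 ⊗ 0) ⊗ (-1 ⊕ -2)) gives 3.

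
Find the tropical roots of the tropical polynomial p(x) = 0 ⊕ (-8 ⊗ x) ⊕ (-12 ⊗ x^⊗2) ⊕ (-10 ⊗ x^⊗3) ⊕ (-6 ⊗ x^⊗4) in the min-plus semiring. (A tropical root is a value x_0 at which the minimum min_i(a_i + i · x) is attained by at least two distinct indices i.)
Roots: {-4, -2, 4, 8}

Each tropical root is a break point of the lower envelope of the lines y = a_i + i · x (there are 5 lines, with slopes 0, 1, ..., 4). Only the lines that attain the minimum somewhere contribute to roots; other lines are dominated. Here the surviving (envelope) indices are i = 4, i = 3, i = 2, i = 1, i = 0.
Intersections between consecutive envelope lines give the roots: for adjacent envelope indices i < j the intersection is x = (a_i − a_j) / (j − i). Reading off the sorted break points: {-4, -2, 4, 8}.
Verification: at each break x_0, at least two indices attain the minimum of min_i(a_i + i · x_0).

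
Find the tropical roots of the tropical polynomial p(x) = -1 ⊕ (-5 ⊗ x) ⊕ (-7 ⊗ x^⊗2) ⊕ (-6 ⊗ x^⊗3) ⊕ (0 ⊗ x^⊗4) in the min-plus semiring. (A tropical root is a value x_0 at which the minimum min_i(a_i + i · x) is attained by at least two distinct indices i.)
Roots: {-6, -1, 2, 4}

Each tropical root is a break point of the lower envelope of the lines y = a_i + i · x (there are 5 lines, with slopes 0, 1, ..., 4). Only the lines that attain the minimum somewhere contribute to roots; other lines are dominated. Here the surviving (envelope) indices are i = 4, i = 3, i = 2, i = 1, i = 0.
Intersections between consecutive envelope lines give the roots: for adjacent envelope indices i < j the intersection is x = (a_i − a_j) / (j − i). Reading off the sorted break points: {-6, -1, 2, 4}.
Verification: at each break x_0, at least two indices attain the minimum of min_i(a_i + i · x_0).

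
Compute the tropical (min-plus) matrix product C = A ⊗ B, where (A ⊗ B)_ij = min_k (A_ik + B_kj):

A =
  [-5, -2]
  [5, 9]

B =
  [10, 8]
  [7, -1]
A ⊗ B =
  [5, -3]
  [15, 8]

Apply the min-plus product entry-by-entry:
  C[0][0] = min over k of (A[0][0] + B[0][0] = -5 + 10 = 5, A[0][1] + B[1][0] = -2 + 7 = 5) = 5 (attained at k = 0)
  C[0][1] = min over k of (A[0][0] + B[0][1] = -5 + 8 = 3, A[0][1] + B[1][1] = -2 + -1 = -3) = -3 (attained at k = 1)
  C[1][0] = min over k of (A[1][0] + B[0][0] = 5 + 10 = 15, A[1][1] + B[1][0] = 9 + 7 = 16) = 15 (attained at k = 0)
  C[1][1] = min over k of (A[1][0] + B[0][1] = 5 + 8 = 13, A[1][1] + B[1][1] = 9 + -1 = 8) = 8 (attained at k = 1)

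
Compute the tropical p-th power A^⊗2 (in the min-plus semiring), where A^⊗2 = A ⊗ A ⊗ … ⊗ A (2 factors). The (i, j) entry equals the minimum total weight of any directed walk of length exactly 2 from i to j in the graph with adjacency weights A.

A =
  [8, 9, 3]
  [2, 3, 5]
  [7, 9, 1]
A^⊗2 =
  [10, 12, 4]
  [5, 6, 5]
  [8, 10, 2]

Each entry (A^⊗2)_ij equals the minimum over all length-2 walks i = v_0 → v_1 → … → v_2 = j of Σ_t A[v_t][v_{t+1}]. For example, for (i, j) = (0, 2) we minimise over 3 possible intermediate vertex sequences; the minimum is 4, attained along the walk 0 → 2 → 2.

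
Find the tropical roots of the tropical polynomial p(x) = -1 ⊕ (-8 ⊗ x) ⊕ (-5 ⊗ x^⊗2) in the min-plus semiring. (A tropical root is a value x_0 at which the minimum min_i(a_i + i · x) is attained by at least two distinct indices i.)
Roots: {-3, 7}

Each tropical root is a break point of the lower envelope of the lines y = a_i + i · x (there are 3 lines, with slopes 0, 1, ..., 2). Only the lines that attain the minimum somewhere contribute to roots; other lines are dominated. Here the surviving (envelope) indices are i = 2, i = 1, i = 0.
Intersections between consecutive envelope lines give the roots: for adjacent envelope indices i < j the intersection is x = (a_i − a_j) / (j − i). Reading off the sorted break points: {-3, 7}.
Verification: at each break x_0, at least two indices attain the minimum of min_i(a_i + i · x_0).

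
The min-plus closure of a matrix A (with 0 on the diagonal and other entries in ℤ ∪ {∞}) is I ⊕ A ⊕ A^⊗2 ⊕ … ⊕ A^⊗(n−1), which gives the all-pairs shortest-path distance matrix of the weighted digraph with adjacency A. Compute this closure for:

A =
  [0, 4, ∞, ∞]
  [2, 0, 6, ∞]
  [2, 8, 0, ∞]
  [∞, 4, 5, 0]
Closure =
  [0, 4, 10, ∞]
  [2, 0, 6, ∞]
  [2, 6, 0, ∞]
  [6, 4, 5, 0]

This is the Floyd-Warshall all-pairs shortest-path computation. For each intermediate vertex k = 0, 1, …, 3, update dist[i][j] ← min(dist[i][j], dist[i][k] + dist[k][j]). The final matrix gives, for each (i, j), the minimum total weight of any directed path from i to j (possibly empty when i = j).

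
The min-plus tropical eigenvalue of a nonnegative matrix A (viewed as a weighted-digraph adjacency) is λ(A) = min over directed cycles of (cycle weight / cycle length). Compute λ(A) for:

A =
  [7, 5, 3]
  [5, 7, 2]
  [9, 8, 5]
λ(A) = 5

Enumerate directed cycles and compute their means (weight / length). Sample:
  cycle 0 → 0: weight = 7, length = 1, mean = 7/1 ≈ 7.000
  cycle 1 → 1: weight = 7, length = 1, mean = 7/1 ≈ 7.000
  cycle 2 → 2: weight = 5, length = 1, mean = 5/1 ≈ 5.000
  cycle 0 → 1 → 0: weight = 10, length = 2, mean = 10/2 ≈ 5.000
  cycle 0 → 2 → 0: weight = 12, length = 2, mean = 12/2 ≈ 6.000
  cycle 1 → 0 → 1: weight = 10, length = 2, mean = 10/2 ≈ 5.000
Minimum mean = 5.000, attained e.g. along the cycle 2 → 2 with weight 5 and length 1. So λ(A) = 5/1 = 5.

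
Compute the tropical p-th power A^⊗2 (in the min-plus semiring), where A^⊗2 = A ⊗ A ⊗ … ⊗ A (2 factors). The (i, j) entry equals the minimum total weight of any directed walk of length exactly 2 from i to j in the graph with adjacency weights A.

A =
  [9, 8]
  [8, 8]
A^⊗2 =
  [16, 16]
  [16, 16]

Each entry (A^⊗2)_ij equals the minimum over all length-2 walks i = v_0 → v_1 → … → v_2 = j of Σ_t A[v_t][v_{t+1}]. For example, for (i, j) = (0, 1) we minimise over 2 possible intermediate vertex sequences; the minimum is 16, attained along the walk 0 → 1 → 1.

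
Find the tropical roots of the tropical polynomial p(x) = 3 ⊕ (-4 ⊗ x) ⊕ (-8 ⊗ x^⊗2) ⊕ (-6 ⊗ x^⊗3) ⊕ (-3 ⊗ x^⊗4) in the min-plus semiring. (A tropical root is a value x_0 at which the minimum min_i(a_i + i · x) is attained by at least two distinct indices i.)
Roots: {-3, -2, 4, 7}

Each tropical root is a break point of the lower envelope of the lines y = a_i + i · x (there are 5 lines, with slopes 0, 1, ..., 4). Only the lines that attain the minimum somewhere contribute to roots; other lines are dominated. Here the surviving (envelope) indices are i = 4, i = 3, i = 2, i = 1, i = 0.
Intersections between consecutive envelope lines give the roots: for adjacent envelope indices i < j the intersection is x = (a_i − a_j) / (j − i). Reading off the sorted break points: {-3, -2, 4, 7}.
Verification: at each break x_0, at least two indices attain the minimum of min_i(a_i + i · x_0).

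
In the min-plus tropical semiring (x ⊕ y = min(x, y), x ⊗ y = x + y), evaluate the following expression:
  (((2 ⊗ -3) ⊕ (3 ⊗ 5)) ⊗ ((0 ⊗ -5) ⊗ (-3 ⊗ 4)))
(((2 ⊗ -3) ⊕ (3 ⊗ 5)) ⊗ ((0 ⊗ -5) ⊗ (-3 ⊗ 4))) = -5

Expand innermost to outermost. Recall ⊕ takes the minimum of its arguments and ⊗ takes their sum. Working out the expression (((2 ⊗ -3) ⊕ (3 ⊗ 5)) ⊗ ((0 ⊗ -5) ⊗ (-3 ⊗ 4))) gives -5.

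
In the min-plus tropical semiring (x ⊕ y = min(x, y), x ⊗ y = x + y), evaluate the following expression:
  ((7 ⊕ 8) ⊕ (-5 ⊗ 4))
((7 ⊕ 8) ⊕ (-5 ⊗ 4)) = -1

Expand innermost to outermost. Recall ⊕ takes the minimum of its arguments and ⊗ takes their sum. Working out the expression ((7 ⊕ 8) ⊕ (-5 ⊗ 4)) gives -1.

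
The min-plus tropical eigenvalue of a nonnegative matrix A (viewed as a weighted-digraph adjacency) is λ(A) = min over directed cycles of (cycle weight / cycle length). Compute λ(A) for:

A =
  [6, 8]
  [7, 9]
λ(A) = 6

Enumerate directed cycles and compute their means (weight / length). Sample:
  cycle 0 → 0: weight = 6, length = 1, mean = 6/1 ≈ 6.000
  cycle 1 → 1: weight = 9, length = 1, mean = 9/1 ≈ 9.000
  cycle 0 → 1 → 0: weight = 15, length = 2, mean = 15/2 ≈ 7.500
  cycle 1 → 0 → 1: weight = 15, length = 2, mean = 15/2 ≈ 7.500
Minimum mean = 6.000, attained e.g. along the cycle 0 → 0 with weight 6 and length 1. So λ(A) = 6/1 = 6.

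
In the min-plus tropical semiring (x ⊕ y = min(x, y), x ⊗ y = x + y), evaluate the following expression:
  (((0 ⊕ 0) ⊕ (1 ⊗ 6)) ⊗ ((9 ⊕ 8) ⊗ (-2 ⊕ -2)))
(((0 ⊕ 0) ⊕ (1 ⊗ 6)) ⊗ ((9 ⊕ 8) ⊗ (-2 ⊕ -2))) = 6

Expand innermost to outermost. Recall ⊕ takes the minimum of its arguments and ⊗ takes their sum. Working out the expression (((0 ⊕ 0) ⊕ (1 ⊗ 6)) ⊗ ((9 ⊕ 8) ⊗ (-2 ⊕ -2))) gives 6.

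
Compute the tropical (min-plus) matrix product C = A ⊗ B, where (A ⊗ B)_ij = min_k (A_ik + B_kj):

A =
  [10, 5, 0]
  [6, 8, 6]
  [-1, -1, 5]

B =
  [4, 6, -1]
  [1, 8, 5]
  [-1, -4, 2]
A ⊗ B =
  [-1, -4, 2]
  [5, 2, 5]
  [0, 1, -2]

Apply the min-plus product entry-by-entry:
  C[0][0] = min over k of (A[0][0] + B[0][0] = 10 + 4 = 14, A[0][1] + B[1][0] = 5 + 1 = 6, A[0][2] + B[2][0] = 0 + -1 = -1) = -1 (attained at k = 2)
  C[0][1] = min over k of (A[0][0] + B[0][1] = 10 + 6 = 16, A[0][1] + B[1][1] = 5 + 8 = 13, A[0][2] + B[2][1] = 0 + -4 = -4) = -4 (attained at k = 2)
  C[0][2] = min over k of (A[0][0] + B[0][2] = 10 + -1 = 9, A[0][1] + B[1][2] = 5 + 5 = 10, A[0][2] + B[2][2] = 0 + 2 = 2) = 2 (attained at k = 2)
  C[1][0] = min over k of (A[1][0] + B[0][0] = 6 + 4 = 10, A[1][1] + B[1][0] = 8 + 1 = 9, A[1][2] + B[2][0] = 6 + -1 = 5) = 5 (attained at k = 2)
  C[1][1] = min over k of (A[1][0] + B[0][1] = 6 + 6 = 12, A[1][1] + B[1][1] = 8 + 8 = 16, A[1][2] + B[2][1] = 6 + -4 = 2) = 2 (attained at k = 2)
  C[1][2] = min over k of (A[1][0] + B[0][2] = 6 + -1 = 5, A[1][1] + B[1][2] = 8 + 5 = 13, A[1][2] + B[2][2] = 6 + 2 = 8) = 5 (attained at k = 0)
  C[2][0] = min over k of (A[2][0] + B[0][0] = -1 + 4 = 3, A[2][1] + B[1][0] = -1 + 1 = 0, A[2][2] + B[2][0] = 5 + -1 = 4) = 0 (attained at k = 1)
  C[2][1] = min over k of (A[2][0] + B[0][1] = -1 + 6 = 5, A[2][1] + B[1][1] = -1 + 8 = 7, A[2][2] + B[2][1] = 5 + -4 = 1) = 1 (attained at k = 2)
  C[2][2] = min over k of (A[2][0] + B[0][2] = -1 + -1 = -2, A[2][1] + B[1][2] = -1 + 5 = 4, A[2][2] + B[2][2] = 5 + 2 = 7) = -2 (attained at k = 0)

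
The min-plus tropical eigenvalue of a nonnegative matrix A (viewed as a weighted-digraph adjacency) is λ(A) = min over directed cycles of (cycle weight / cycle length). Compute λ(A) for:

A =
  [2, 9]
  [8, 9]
λ(A) = 2

Enumerate directed cycles and compute their means (weight / length). Sample:
  cycle 0 → 0: weight = 2, length = 1, mean = 2/1 ≈ 2.000
  cycle 1 → 1: weight = 9, length = 1, mean = 9/1 ≈ 9.000
  cycle 0 → 1 → 0: weight = 17, length = 2, mean = 17/2 ≈ 8.500
  cycle 1 → 0 → 1: weight = 17, length = 2, mean = 17/2 ≈ 8.500
Minimum mean = 2.000, attained e.g. along the cycle 0 → 0 with weight 2 and length 1. So λ(A) = 2/1 = 2.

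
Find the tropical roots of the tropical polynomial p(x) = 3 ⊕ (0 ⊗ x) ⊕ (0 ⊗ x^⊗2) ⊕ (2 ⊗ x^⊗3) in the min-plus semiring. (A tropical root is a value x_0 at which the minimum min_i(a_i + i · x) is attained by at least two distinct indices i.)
Roots: {-2, 0, 3}

Each tropical root is a break point of the lower envelope of the lines y = a_i + i · x (there are 4 lines, with slopes 0, 1, ..., 3). Only the lines that attain the minimum somewhere contribute to roots; other lines are dominated. Here the surviving (envelope) indices are i = 3, i = 2, i = 1, i = 0.
Intersections between consecutive envelope lines give the roots: for adjacent envelope indices i < j the intersection is x = (a_i − a_j) / (j − i). Reading off the sorted break points: {-2, 0, 3}.
Verification: at each break x_0, at least two indices attain the minimum of min_i(a_i + i · x_0).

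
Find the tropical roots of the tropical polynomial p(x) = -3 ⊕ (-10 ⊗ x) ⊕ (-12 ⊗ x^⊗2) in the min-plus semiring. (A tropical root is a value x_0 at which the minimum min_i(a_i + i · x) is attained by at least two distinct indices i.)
Roots: {2, 7}

Each tropical root is a break point of the lower envelope of the lines y = a_i + i · x (there are 3 lines, with slopes 0, 1, ..., 2). Only the lines that attain the minimum somewhere contribute to roots; other lines are dominated. Here the surviving (envelope) indices are i = 2, i = 1, i = 0.
Intersections between consecutive envelope lines give the roots: for adjacent envelope indices i < j the intersection is x = (a_i − a_j) / (j − i). Reading off the sorted break points: {2, 7}.
Verification: at each break x_0, at least two indices attain the minimum of min_i(a_i + i · x_0).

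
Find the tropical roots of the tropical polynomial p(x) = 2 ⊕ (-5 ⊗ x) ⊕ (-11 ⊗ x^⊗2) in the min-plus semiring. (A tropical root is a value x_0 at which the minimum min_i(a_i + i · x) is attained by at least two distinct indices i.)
Roots: {6, 7}

Each tropical root is a break point of the lower envelope of the lines y = a_i + i · x (there are 3 lines, with slopes 0, 1, ..., 2). Only the lines that attain the minimum somewhere contribute to roots; other lines are dominated. Here the surviving (envelope) indices are i = 2, i = 1, i = 0.
Intersections between consecutive envelope lines give the roots: for adjacent envelope indices i < j the intersection is x = (a_i − a_j) / (j − i). Reading off the sorted break points: {6, 7}.
Verification: at each break x_0, at least two indices attain the minimum of min_i(a_i + i · x_0).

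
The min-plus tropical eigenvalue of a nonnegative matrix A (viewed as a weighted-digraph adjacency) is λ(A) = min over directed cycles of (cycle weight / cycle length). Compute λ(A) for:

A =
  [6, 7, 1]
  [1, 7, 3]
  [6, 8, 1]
λ(A) = 1

Enumerate directed cycles and compute their means (weight / length). Sample:
  cycle 0 → 0: weight = 6, length = 1, mean = 6/1 ≈ 6.000
  cycle 1 → 1: weight = 7, length = 1, mean = 7/1 ≈ 7.000
  cycle 2 → 2: weight = 1, length = 1, mean = 1/1 ≈ 1.000
  cycle 0 → 1 → 0: weight = 8, length = 2, mean = 8/2 ≈ 4.000
  cycle 0 → 2 → 0: weight = 7, length = 2, mean = 7/2 ≈ 3.500
  cycle 1 → 0 → 1: weight = 8, length = 2, mean = 8/2 ≈ 4.000
Minimum mean = 1.000, attained e.g. along the cycle 2 → 2 with weight 1 and length 1. So λ(A) = 1/1 = 1.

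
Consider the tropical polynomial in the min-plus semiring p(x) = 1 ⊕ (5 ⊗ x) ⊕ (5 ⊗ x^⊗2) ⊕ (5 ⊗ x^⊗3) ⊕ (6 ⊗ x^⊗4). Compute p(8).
p(8) = 1

A tropical monomial a ⊗ x^⊗i evaluates to a + i · x. Evaluating each term at x = 8:
  Term 0 contributes 1 + 0 · 8 = 1
  Term 1 contributes 5 + 1 · 8 = 13
  Term 2 contributes 5 + 2 · 8 = 21
  Term 3 contributes 5 + 3 · 8 = 29
  Term 4 contributes 6 + 4 · 8 = 38
p(8) = ⊕ of these = min[1, 13, 21, 29, 38] = 1.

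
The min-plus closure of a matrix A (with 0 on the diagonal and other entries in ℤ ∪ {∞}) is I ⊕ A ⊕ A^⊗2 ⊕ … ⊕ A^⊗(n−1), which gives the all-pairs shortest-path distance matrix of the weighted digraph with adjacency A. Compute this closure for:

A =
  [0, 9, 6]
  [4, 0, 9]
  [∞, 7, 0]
Closure =
  [0, 9, 6]
  [4, 0, 9]
  [11, 7, 0]

This is the Floyd-Warshall all-pairs shortest-path computation. For each intermediate vertex k = 0, 1, …, 2, update dist[i][j] ← min(dist[i][j], dist[i][k] + dist[k][j]). The final matrix gives, for each (i, j), the minimum total weight of any directed path from i to j (possibly empty when i = j).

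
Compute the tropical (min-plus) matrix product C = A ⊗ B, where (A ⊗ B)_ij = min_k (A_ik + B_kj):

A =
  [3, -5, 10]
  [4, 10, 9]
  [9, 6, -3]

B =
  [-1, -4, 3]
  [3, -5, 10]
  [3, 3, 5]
A ⊗ B =
  [-2, -10, 5]
  [3, 0, 7]
  [0, 0, 2]

Apply the min-plus product entry-by-entry:
  C[0][0] = min over k of (A[0][0] + B[0][0] = 3 + -1 = 2, A[0][1] + B[1][0] = -5 + 3 = -2, A[0][2] + B[2][0] = 10 + 3 = 13) = -2 (attained at k = 1)
  C[0][1] = min over k of (A[0][0] + B[0][1] = 3 + -4 = -1, A[0][1] + B[1][1] = -5 + -5 = -10, A[0][2] + B[2][1] = 10 + 3 = 13) = -10 (attained at k = 1)
  C[0][2] = min over k of (A[0][0] + B[0][2] = 3 + 3 = 6, A[0][1] + B[1][2] = -5 + 10 = 5, A[0][2] + B[2][2] = 10 + 5 = 15) = 5 (attained at k = 1)
  C[1][0] = min over k of (A[1][0] + B[0][0] = 4 + -1 = 3, A[1][1] + B[1][0] = 10 + 3 = 13, A[1][2] + B[2][0] = 9 + 3 = 12) = 3 (attained at k = 0)
  C[1][1] = min over k of (A[1][0] + B[0][1] = 4 + -4 = 0, A[1][1] + B[1][1] = 10 + -5 = 5, A[1][2] + B[2][1] = 9 + 3 = 12) = 0 (attained at k = 0)
  C[1][2] = min over k of (A[1][0] + B[0][2] = 4 + 3 = 7, A[1][1] + B[1][2] = 10 + 10 = 20, A[1][2] + B[2][2] = 9 + 5 = 14) = 7 (attained at k = 0)
  C[2][0] = min over k of (A[2][0] + B[0][0] = 9 + -1 = 8, A[2][1] + B[1][0] = 6 + 3 = 9, A[2][2] + B[2][0] = -3 + 3 = 0) = 0 (attained at k = 2)
  C[2][1] = min over k of (A[2][0] + B[0][1] = 9 + -4 = 5, A[2][1] + B[1][1] = 6 + -5 = 1, A[2][2] + B[2][1] = -3 + 3 = 0) = 0 (attained at k = 2)
  C[2][2] = min over k of (A[2][0] + B[0][2] = 9 + 3 = 12, A[2][1] + B[1][2] = 6 + 10 = 16, A[2][2] + B[2][2] = -3 + 5 = 2) = 2 (attained at k = 2)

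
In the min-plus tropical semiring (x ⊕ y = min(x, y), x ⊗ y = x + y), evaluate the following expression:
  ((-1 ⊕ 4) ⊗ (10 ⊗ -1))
((-1 ⊕ 4) ⊗ (10 ⊗ -1)) = 8

Expand innermost to outermost. Recall ⊕ takes the minimum of its arguments and ⊗ takes their sum. Working out the expression ((-1 ⊕ 4) ⊗ (10 ⊗ -1)) gives 8.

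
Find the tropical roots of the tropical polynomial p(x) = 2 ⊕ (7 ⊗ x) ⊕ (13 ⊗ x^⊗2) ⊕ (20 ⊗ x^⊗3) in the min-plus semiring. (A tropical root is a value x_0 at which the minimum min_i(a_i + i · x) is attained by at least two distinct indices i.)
Roots: {-7, -6, -5}

Each tropical root is a break point of the lower envelope of the lines y = a_i + i · x (there are 4 lines, with slopes 0, 1, ..., 3). Only the lines that attain the minimum somewhere contribute to roots; other lines are dominated. Here the surviving (envelope) indices are i = 3, i = 2, i = 1, i = 0.
Intersections between consecutive envelope lines give the roots: for adjacent envelope indices i < j the intersection is x = (a_i − a_j) / (j − i). Reading off the sorted break points: {-7, -6, -5}.
Verification: at each break x_0, at least two indices attain the minimum of min_i(a_i + i · x_0).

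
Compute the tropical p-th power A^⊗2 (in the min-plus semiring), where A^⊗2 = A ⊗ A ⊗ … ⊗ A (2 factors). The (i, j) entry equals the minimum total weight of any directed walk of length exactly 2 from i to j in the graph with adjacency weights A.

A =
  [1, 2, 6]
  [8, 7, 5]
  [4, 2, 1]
A^⊗2 =
  [2, 3, 7]
  [9, 7, 6]
  [5, 3, 2]

Each entry (A^⊗2)_ij equals the minimum over all length-2 walks i = v_0 → v_1 → … → v_2 = j of Σ_t A[v_t][v_{t+1}]. For example, for (i, j) = (0, 2) we minimise over 3 possible intermediate vertex sequences; the minimum is 7, attained along the walk 0 → 0 → 2.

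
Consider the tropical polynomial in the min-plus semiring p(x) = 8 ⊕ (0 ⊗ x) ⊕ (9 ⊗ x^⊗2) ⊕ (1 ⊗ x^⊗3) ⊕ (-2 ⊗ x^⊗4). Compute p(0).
p(0) = -2

A tropical monomial a ⊗ x^⊗i evaluates to a + i · x. Evaluating each term at x = 0:
  Term 0 contributes 8 + 0 · 0 = 8
  Term 1 contributes 0 + 1 · 0 = 0
  Term 2 contributes 9 + 2 · 0 = 9
  Term 3 contributes 1 + 3 · 0 = 1
  Term 4 contributes -2 + 4 · 0 = -2
p(0) = ⊕ of these = min[8, 0, 9, 1, -2] = -2.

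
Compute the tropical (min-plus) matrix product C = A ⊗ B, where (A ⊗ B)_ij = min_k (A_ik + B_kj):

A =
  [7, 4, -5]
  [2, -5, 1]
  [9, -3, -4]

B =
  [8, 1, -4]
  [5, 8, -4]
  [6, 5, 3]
A ⊗ B =
  [1, 0, -2]
  [0, 3, -9]
  [2, 1, -7]

Apply the min-plus product entry-by-entry:
  C[0][0] = min over k of (A[0][0] + B[0][0] = 7 + 8 = 15, A[0][1] + B[1][0] = 4 + 5 = 9, A[0][2] + B[2][0] = -5 + 6 = 1) = 1 (attained at k = 2)
  C[0][1] = min over k of (A[0][0] + B[0][1] = 7 + 1 = 8, A[0][1] + B[1][1] = 4 + 8 = 12, A[0][2] + B[2][1] = -5 + 5 = 0) = 0 (attained at k = 2)
  C[0][2] = min over k of (A[0][0] + B[0][2] = 7 + -4 = 3, A[0][1] + B[1][2] = 4 + -4 = 0, A[0][2] + B[2][2] = -5 + 3 = -2) = -2 (attained at k = 2)
  C[1][0] = min over k of (A[1][0] + B[0][0] = 2 + 8 = 10, A[1][1] + B[1][0] = -5 + 5 = 0, A[1][2] + B[2][0] = 1 + 6 = 7) = 0 (attained at k = 1)
  C[1][1] = min over k of (A[1][0] + B[0][1] = 2 + 1 = 3, A[1][1] + B[1][1] = -5 + 8 = 3, A[1][2] + B[2][1] = 1 + 5 = 6) = 3 (attained at k = 0)
  C[1][2] = min over k of (A[1][0] + B[0][2] = 2 + -4 = -2, A[1][1] + B[1][2] = -5 + -4 = -9, A[1][2] + B[2][2] = 1 + 3 = 4) = -9 (attained at k = 1)
  C[2][0] = min over k of (A[2][0] + B[0][0] = 9 + 8 = 17, A[2][1] + B[1][0] = -3 + 5 = 2, A[2][2] + B[2][0] = -4 + 6 = 2) = 2 (attained at k = 1)
  C[2][1] = min over k of (A[2][0] + B[0][1] = 9 + 1 = 10, A[2][1] + B[1][1] = -3 + 8 = 5, A[2][2] + B[2][1] = -4 + 5 = 1) = 1 (attained at k = 2)
  C[2][2] = min over k of (A[2][0] + B[0][2] = 9 + -4 = 5, A[2][1] + B[1][2] = -3 + -4 = -7, A[2][2] + B[2][2] = -4 + 3 = -1) = -7 (attained at k = 1)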